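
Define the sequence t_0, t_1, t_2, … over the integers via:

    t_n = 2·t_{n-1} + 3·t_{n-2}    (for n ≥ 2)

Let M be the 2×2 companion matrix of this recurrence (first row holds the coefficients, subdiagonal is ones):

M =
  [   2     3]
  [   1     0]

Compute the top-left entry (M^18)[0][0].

(M^18)[0][0] is the top entry after applying M 18 times to the unit state (1, 0). Equivalently it is h_{19} for the auxiliary sequence (h_n) obeying the same recurrence with h_1 = 1 and h_i = 0 for 0 ≤ i < 1:
h_2 = 2·1 + 3·0 = 2
h_3 = 2·2 + 3·1 = 7
h_4 = 2·7 + 3·2 = 20
h_5 = 2·20 + 3·7 = 61
h_6 = 2·61 + 3·20 = 182
h_7 = 2·182 + 3·61 = 547
h_8 = 2·547 + 3·182 = 1640
h_9 = 2·1640 + 3·547 = 4921
h_10 = 2·4921 + 3·1640 = 14762
h_11 = 2·14762 + 3·4921 = 44287
h_12 = 2·44287 + 3·14762 = 132860
h_13 = 2·132860 + 3·44287 = 398581
h_14 = 2·398581 + 3·132860 = 1195742
h_15 = 2·1195742 + 3·398581 = 3587227
h_16 = 2·3587227 + 3·1195742 = 10761680
h_17 = 2·10761680 + 3·3587227 = 32285041
h_18 = 2·32285041 + 3·10761680 = 96855122
h_19 = 2·96855122 + 3·32285041 = 290565367

290565367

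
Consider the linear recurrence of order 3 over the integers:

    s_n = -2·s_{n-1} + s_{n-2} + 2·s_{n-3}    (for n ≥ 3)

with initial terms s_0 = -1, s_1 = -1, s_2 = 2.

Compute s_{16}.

65534

s_3 = -2·2 + 1·-1 + 2·-1 = -7
s_4 = -2·-7 + 1·2 + 2·-1 = 14
s_5 = -2·14 + 1·-7 + 2·2 = -31
s_6 = -2·-31 + 1·14 + 2·-7 = 62
s_7 = -2·62 + 1·-31 + 2·14 = -127
s_8 = -2·-127 + 1·62 + 2·-31 = 254
s_9 = -2·254 + 1·-127 + 2·62 = -511
s_10 = -2·-511 + 1·254 + 2·-127 = 1022
s_11 = -2·1022 + 1·-511 + 2·254 = -2047
s_12 = -2·-2047 + 1·1022 + 2·-511 = 4094
s_13 = -2·4094 + 1·-2047 + 2·1022 = -8191
s_14 = -2·-8191 + 1·4094 + 2·-2047 = 16382
s_15 = -2·16382 + 1·-8191 + 2·4094 = -32767
s_16 = -2·-32767 + 1·16382 + 2·-8191 = 65534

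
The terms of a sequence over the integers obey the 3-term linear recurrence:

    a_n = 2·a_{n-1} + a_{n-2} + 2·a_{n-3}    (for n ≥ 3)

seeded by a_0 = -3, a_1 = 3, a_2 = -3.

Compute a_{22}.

a_3 = 2·-3 + 1·3 + 2·-3 = -9
a_4 = 2·-9 + 1·-3 + 2·3 = -15
a_5 = 2·-15 + 1·-9 + 2·-3 = -45
a_6 = 2·-45 + 1·-15 + 2·-9 = -123
a_7 = 2·-123 + 1·-45 + 2·-15 = -321
a_8 = 2·-321 + 1·-123 + 2·-45 = -855
a_9 = 2·-855 + 1·-321 + 2·-123 = -2277
a_10 = 2·-2277 + 1·-855 + 2·-321 = -6051
a_11 = 2·-6051 + 1·-2277 + 2·-855 = -16089
a_12 = 2·-16089 + 1·-6051 + 2·-2277 = -42783
a_13 = 2·-42783 + 1·-16089 + 2·-6051 = -113757
a_14 = 2·-113757 + 1·-42783 + 2·-16089 = -302475
a_15 = 2·-302475 + 1·-113757 + 2·-42783 = -804273
a_16 = 2·-804273 + 1·-302475 + 2·-113757 = -2138535
a_17 = 2·-2138535 + 1·-804273 + 2·-302475 = -5686293
a_18 = 2·-5686293 + 1·-2138535 + 2·-804273 = -15119667
a_19 = 2·-15119667 + 1·-5686293 + 2·-2138535 = -40202697
a_20 = 2·-40202697 + 1·-15119667 + 2·-5686293 = -106897647
a_21 = 2·-106897647 + 1·-40202697 + 2·-15119667 = -284237325
a_22 = 2·-284237325 + 1·-106897647 + 2·-40202697 = -755777691

-755777691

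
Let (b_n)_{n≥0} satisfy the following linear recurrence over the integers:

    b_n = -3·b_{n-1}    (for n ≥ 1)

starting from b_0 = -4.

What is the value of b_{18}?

b_1 = -3·-4 = 12
b_2 = -3·12 = -36
b_3 = -3·-36 = 108
b_4 = -3·108 = -324
b_5 = -3·-324 = 972
b_6 = -3·972 = -2916
b_7 = -3·-2916 = 8748
b_8 = -3·8748 = -26244
b_9 = -3·-26244 = 78732
b_10 = -3·78732 = -236196
b_11 = -3·-236196 = 708588
b_12 = -3·708588 = -2125764
b_13 = -3·-2125764 = 6377292
b_14 = -3·6377292 = -19131876
b_15 = -3·-19131876 = 57395628
b_16 = -3·57395628 = -172186884
b_17 = -3·-172186884 = 516560652
b_18 = -3·516560652 = -1549681956

-1549681956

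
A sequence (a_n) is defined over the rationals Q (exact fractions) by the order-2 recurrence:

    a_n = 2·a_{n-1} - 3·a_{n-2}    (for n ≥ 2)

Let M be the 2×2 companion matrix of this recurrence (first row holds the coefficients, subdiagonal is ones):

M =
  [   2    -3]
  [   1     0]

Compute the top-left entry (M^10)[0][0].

-263

(M^10)[0][0] is the top entry after applying M 10 times to the unit state (1, 0). Equivalently it is h_{11} for the auxiliary sequence (h_n) obeying the same recurrence with h_1 = 1 and h_i = 0 for 0 ≤ i < 1:
h_2 = 2·1 + -3·0 = 2
h_3 = 2·2 + -3·1 = 1
h_4 = 2·1 + -3·2 = -4
h_5 = 2·-4 + -3·1 = -11
h_6 = 2·-11 + -3·-4 = -10
h_7 = 2·-10 + -3·-11 = 13
h_8 = 2·13 + -3·-10 = 56
h_9 = 2·56 + -3·13 = 73
h_10 = 2·73 + -3·56 = -22
h_11 = 2·-22 + -3·73 = -263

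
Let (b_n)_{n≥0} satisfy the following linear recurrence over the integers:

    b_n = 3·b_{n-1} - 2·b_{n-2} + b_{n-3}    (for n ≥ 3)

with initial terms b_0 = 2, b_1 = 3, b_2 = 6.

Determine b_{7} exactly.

b_3 = 3·6 + -2·3 + 1·2 = 14
b_4 = 3·14 + -2·6 + 1·3 = 33
b_5 = 3·33 + -2·14 + 1·6 = 77
b_6 = 3·77 + -2·33 + 1·14 = 179
b_7 = 3·179 + -2·77 + 1·33 = 416

416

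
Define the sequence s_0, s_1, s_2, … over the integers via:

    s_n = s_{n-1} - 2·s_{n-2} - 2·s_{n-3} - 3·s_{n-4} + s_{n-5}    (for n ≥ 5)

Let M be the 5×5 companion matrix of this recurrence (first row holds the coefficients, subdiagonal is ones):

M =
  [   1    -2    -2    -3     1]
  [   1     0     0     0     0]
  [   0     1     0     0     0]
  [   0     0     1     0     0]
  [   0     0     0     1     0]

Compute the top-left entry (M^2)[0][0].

(M^2)[0][0] is the top entry after applying M 2 times to the unit state (1, 0, 0, 0, 0). Equivalently it is h_{6} for the auxiliary sequence (h_n) obeying the same recurrence with h_4 = 1 and h_i = 0 for 0 ≤ i < 4:
h_5 = 1·1 + -2·0 + -2·0 + -3·0 + 1·0 = 1
h_6 = 1·1 + -2·1 + -2·0 + -3·0 + 1·0 = -1

-1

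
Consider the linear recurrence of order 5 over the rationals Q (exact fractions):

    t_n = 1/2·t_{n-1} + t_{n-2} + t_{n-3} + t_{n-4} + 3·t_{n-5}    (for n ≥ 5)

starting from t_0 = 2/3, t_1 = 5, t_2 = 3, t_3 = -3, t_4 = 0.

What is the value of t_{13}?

175721/256

t_5 = 1/2·0 + 1·-3 + 1·3 + 1·5 + 3·2/3 = 7
t_6 = 1/2·7 + 1·0 + 1·-3 + 1·3 + 3·5 = 37/2
t_7 = 1/2·37/2 + 1·7 + 1·0 + 1·-3 + 3·3 = 89/4
t_8 = 1/2·89/4 + 1·37/2 + 1·7 + 1·0 + 3·-3 = 221/8
t_9 = 1/2·221/8 + 1·89/4 + 1·37/2 + 1·7 + 3·0 = 985/16
t_10 = 1/2·985/16 + 1·221/8 + 1·89/4 + 1·37/2 + 3·7 = 3845/32
t_11 = 1/2·3845/32 + 1·985/16 + 1·221/8 + 1·89/4 + 3·37/2 = 14529/64
t_12 = 1/2·14529/64 + 1·3845/32 + 1·985/16 + 1·221/8 + 3·89/4 = 49869/128
t_13 = 1/2·49869/128 + 1·14529/64 + 1·3845/32 + 1·985/16 + 3·221/8 = 175721/256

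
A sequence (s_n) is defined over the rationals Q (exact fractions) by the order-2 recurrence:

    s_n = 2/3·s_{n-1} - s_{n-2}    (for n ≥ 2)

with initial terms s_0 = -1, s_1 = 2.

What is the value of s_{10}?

s_2 = 2/3·2 + -1·-1 = 7/3
s_3 = 2/3·7/3 + -1·2 = -4/9
s_4 = 2/3·-4/9 + -1·7/3 = -71/27
s_5 = 2/3·-71/27 + -1·-4/9 = -106/81
s_6 = 2/3·-106/81 + -1·-71/27 = 427/243
s_7 = 2/3·427/243 + -1·-106/81 = 1808/729
s_8 = 2/3·1808/729 + -1·427/243 = -227/2187
s_9 = 2/3·-227/2187 + -1·1808/729 = -16726/6561
s_10 = 2/3·-16726/6561 + -1·-227/2187 = -31409/19683

-31409/19683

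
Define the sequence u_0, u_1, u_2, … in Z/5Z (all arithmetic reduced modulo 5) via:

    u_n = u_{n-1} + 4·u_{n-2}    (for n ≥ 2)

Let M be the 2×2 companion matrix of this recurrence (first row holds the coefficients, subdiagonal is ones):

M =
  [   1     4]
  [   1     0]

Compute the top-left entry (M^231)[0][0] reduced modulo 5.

4

(M^231)[0][0] is the top entry after applying M 231 times to the unit state (1, 0). Equivalently it is h_{232} for the auxiliary sequence (h_n) obeying the same recurrence with h_1 = 1 and h_i = 0 for 0 ≤ i < 1:
h_2 = 1·1 + 4·0 = 1
h_3 = 1·1 + 4·1 = 0
h_4 = 1·0 + 4·1 = 4
h_5 = 1·4 + 4·0 = 4
h_6 = 1·4 + 4·4 = 0
h_7 = 1·0 + 4·4 = 1
(h_6, h_7) = (0, 1) = (h_0, h_1), so the sequence has period 6.
232 ≡ 4 (mod 6), hence h_232 = h_4 = 4.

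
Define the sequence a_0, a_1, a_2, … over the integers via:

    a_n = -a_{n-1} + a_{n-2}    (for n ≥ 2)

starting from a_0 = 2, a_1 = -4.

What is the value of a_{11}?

a_2 = -1·-4 + 1·2 = 6
a_3 = -1·6 + 1·-4 = -10
a_4 = -1·-10 + 1·6 = 16
a_5 = -1·16 + 1·-10 = -26
a_6 = -1·-26 + 1·16 = 42
a_7 = -1·42 + 1·-26 = -68
a_8 = -1·-68 + 1·42 = 110
a_9 = -1·110 + 1·-68 = -178
a_10 = -1·-178 + 1·110 = 288
a_11 = -1·288 + 1·-178 = -466

-466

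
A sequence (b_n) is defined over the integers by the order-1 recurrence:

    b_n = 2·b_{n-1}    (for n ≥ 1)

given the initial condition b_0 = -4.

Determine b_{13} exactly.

b_1 = 2·-4 = -8
b_2 = 2·-8 = -16
b_3 = 2·-16 = -32
b_4 = 2·-32 = -64
b_5 = 2·-64 = -128
b_6 = 2·-128 = -256
b_7 = 2·-256 = -512
b_8 = 2·-512 = -1024
b_9 = 2·-1024 = -2048
b_10 = 2·-2048 = -4096
b_11 = 2·-4096 = -8192
b_12 = 2·-8192 = -16384
b_13 = 2·-16384 = -32768

-32768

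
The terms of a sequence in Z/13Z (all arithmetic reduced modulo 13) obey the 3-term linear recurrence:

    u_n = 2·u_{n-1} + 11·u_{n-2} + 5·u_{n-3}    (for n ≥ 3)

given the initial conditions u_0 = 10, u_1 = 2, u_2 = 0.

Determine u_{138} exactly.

1

u_3 = 2·0 + 11·2 + 5·10 = 7
u_4 = 2·7 + 11·0 + 5·2 = 11
u_5 = 2·11 + 11·7 + 5·0 = 8
u_6 = 2·8 + 11·11 + 5·7 = 3
u_7 = 2·3 + 11·8 + 5·11 = 6
u_8 = 2·6 + 11·3 + 5·8 = 7
u_9 = 2·7 + 11·6 + 5·3 = 4
u_10 = 2·4 + 11·7 + 5·6 = 11
u_11 = 2·11 + 11·4 + 5·7 = 10
u_12 = 2·10 + 11·11 + 5·4 = 5
u_13 = 2·5 + 11·10 + 5·11 = 6
u_14 = 2·6 + 11·5 + 5·10 = 0
u_15 = 2·0 + 11·6 + 5·5 = 0
u_16 = 2·0 + 11·0 + 5·6 = 4
u_17 = 2·4 + 11·0 + 5·0 = 8
u_18 = 2·8 + 11·4 + 5·0 = 8
u_19 = 2·8 + 11·8 + 5·4 = 7
u_20 = 2·7 + 11·8 + 5·8 = 12
u_21 = 2·12 + 11·7 + 5·8 = 11
u_22 = 2·11 + 11·12 + 5·7 = 7
u_23 = 2·7 + 11·11 + 5·12 = 0
u_24 = 2·0 + 11·7 + 5·11 = 2
u_25 = 2·2 + 11·0 + 5·7 = 0
u_26 = 2·0 + 11·2 + 5·0 = 9
u_27 = 2·9 + 11·0 + 5·2 = 2
u_28 = 2·2 + 11·9 + 5·0 = 12
u_29 = 2·12 + 11·2 + 5·9 = 0
u_30 = 2·0 + 11·12 + 5·2 = 12
u_31 = 2·12 + 11·0 + 5·12 = 6
u_32 = 2·6 + 11·12 + 5·0 = 1
u_33 = 2·1 + 11·6 + 5·12 = 11
u_34 = 2·11 + 11·1 + 5·6 = 11
u_35 = 2·11 + 11·11 + 5·1 = 5
u_36 = 2·5 + 11·11 + 5·11 = 4
u_37 = 2·4 + 11·5 + 5·11 = 1
u_38 = 2·1 + 11·4 + 5·5 = 6
u_39 = 2·6 + 11·1 + 5·4 = 4
u_40 = 2·4 + 11·6 + 5·1 = 1
u_41 = 2·1 + 11·4 + 5·6 = 11
u_42 = 2·11 + 11·1 + 5·4 = 1
u_43 = 2·1 + 11·11 + 5·1 = 11
u_44 = 2·11 + 11·1 + 5·11 = 10
u_45 = 2·10 + 11·11 + 5·1 = 3
u_46 = 2·3 + 11·10 + 5·11 = 2
u_47 = 2·2 + 11·3 + 5·10 = 9
u_48 = 2·9 + 11·2 + 5·3 = 3
u_49 = 2·3 + 11·9 + 5·2 = 11
u_50 = 2·11 + 11·3 + 5·9 = 9
u_51 = 2·9 + 11·11 + 5·3 = 11
u_52 = 2·11 + 11·9 + 5·11 = 7
u_53 = 2·7 + 11·11 + 5·9 = 11
u_54 = 2·11 + 11·7 + 5·11 = 11
u_55 = 2·11 + 11·11 + 5·7 = 9
u_56 = 2·9 + 11·11 + 5·11 = 12
u_57 = 2·12 + 11·9 + 5·11 = 9
u_58 = 2·9 + 11·12 + 5·9 = 0
u_59 = 2·0 + 11·9 + 5·12 = 3
u_60 = 2·3 + 11·0 + 5·9 = 12
u_61 = 2·12 + 11·3 + 5·0 = 5
u_62 = 2·5 + 11·12 + 5·3 = 1
u_63 = 2·1 + 11·5 + 5·12 = 0
u_64 = 2·0 + 11·1 + 5·5 = 10
u_65 = 2·10 + 11·0 + 5·1 = 12
u_66 = 2·12 + 11·10 + 5·0 = 4
u_67 = 2·4 + 11·12 + 5·10 = 8
u_68 = 2·8 + 11·4 + 5·12 = 3
u_69 = 2·3 + 11·8 + 5·4 = 10
u_70 = 2·10 + 11·3 + 5·8 = 2
u_71 = 2·2 + 11·10 + 5·3 = 12
u_72 = 2·12 + 11·2 + 5·10 = 5
u_73 = 2·5 + 11·12 + 5·2 = 9
u_74 = 2·9 + 11·5 + 5·12 = 3
u_75 = 2·3 + 11·9 + 5·5 = 0
u_76 = 2·0 + 11·3 + 5·9 = 0
u_77 = 2·0 + 11·0 + 5·3 = 2
u_78 = 2·2 + 11·0 + 5·0 = 4
u_79 = 2·4 + 11·2 + 5·0 = 4
u_80 = 2·4 + 11·4 + 5·2 = 10
u_81 = 2·10 + 11·4 + 5·4 = 6
u_82 = 2·6 + 11·10 + 5·4 = 12
u_83 = 2·12 + 11·6 + 5·10 = 10
u_84 = 2·10 + 11·12 + 5·6 = 0
u_85 = 2·0 + 11·10 + 5·12 = 1
u_86 = 2·1 + 11·0 + 5·10 = 0
u_87 = 2·0 + 11·1 + 5·0 = 11
u_88 = 2·11 + 11·0 + 5·1 = 1
u_89 = 2·1 + 11·11 + 5·0 = 6
u_90 = 2·6 + 11·1 + 5·11 = 0
u_91 = 2·0 + 11·6 + 5·1 = 6
u_92 = 2·6 + 11·0 + 5·6 = 3
u_93 = 2·3 + 11·6 + 5·0 = 7
u_94 = 2·7 + 11·3 + 5·6 = 12
u_95 = 2·12 + 11·7 + 5·3 = 12
u_96 = 2·12 + 11·12 + 5·7 = 9
u_97 = 2·9 + 11·12 + 5·12 = 2
u_98 = 2·2 + 11·9 + 5·12 = 7
u_99 = 2·7 + 11·2 + 5·9 = 3
u_100 = 2·3 + 11·7 + 5·2 = 2
u_101 = 2·2 + 11·3 + 5·7 = 7
u_102 = 2·7 + 11·2 + 5·3 = 12
u_103 = 2·12 + 11·7 + 5·2 = 7
u_104 = 2·7 + 11·12 + 5·7 = 12
u_105 = 2·12 + 11·7 + 5·12 = 5
u_106 = 2·5 + 11·12 + 5·7 = 8
u_107 = 2·8 + 11·5 + 5·12 = 1
u_108 = 2·1 + 11·8 + 5·5 = 11
u_109 = 2·11 + 11·1 + 5·8 = 8
u_110 = 2·8 + 11·11 + 5·1 = 12
u_111 = 2·12 + 11·8 + 5·11 = 11
u_112 = 2·11 + 11·12 + 5·8 = 12
u_113 = 2·12 + 11·11 + 5·12 = 10
u_114 = 2·10 + 11·12 + 5·11 = 12
u_115 = 2·12 + 11·10 + 5·12 = 12
u_116 = 2·12 + 11·12 + 5·10 = 11
u_117 = 2·11 + 11·12 + 5·12 = 6
u_118 = 2·6 + 11·11 + 5·12 = 11
u_119 = 2·11 + 11·6 + 5·11 = 0
u_120 = 2·0 + 11·11 + 5·6 = 8
u_121 = 2·8 + 11·0 + 5·11 = 6
u_122 = 2·6 + 11·8 + 5·0 = 9
u_123 = 2·9 + 11·6 + 5·8 = 7
u_124 = 2·7 + 11·9 + 5·6 = 0
u_125 = 2·0 + 11·7 + 5·9 = 5
u_126 = 2·5 + 11·0 + 5·7 = 6
u_127 = 2·6 + 11·5 + 5·0 = 2
u_128 = 2·2 + 11·6 + 5·5 = 4
u_129 = 2·4 + 11·2 + 5·6 = 8
u_130 = 2·8 + 11·4 + 5·2 = 5
u_131 = 2·5 + 11·8 + 5·4 = 1
u_132 = 2·1 + 11·5 + 5·8 = 6
u_133 = 2·6 + 11·1 + 5·5 = 9
u_134 = 2·9 + 11·6 + 5·1 = 11
u_135 = 2·11 + 11·9 + 5·6 = 8
u_136 = 2·8 + 11·11 + 5·9 = 0
u_137 = 2·0 + 11·8 + 5·11 = 0
u_138 = 2·0 + 11·0 + 5·8 = 1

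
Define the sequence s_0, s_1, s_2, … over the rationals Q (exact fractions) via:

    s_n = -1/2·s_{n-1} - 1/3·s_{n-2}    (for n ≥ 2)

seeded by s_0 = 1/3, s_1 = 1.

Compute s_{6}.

s_2 = -1/2·1 + -1/3·1/3 = -11/18
s_3 = -1/2·-11/18 + -1/3·1 = -1/36
s_4 = -1/2·-1/36 + -1/3·-11/18 = 47/216
s_5 = -1/2·47/216 + -1/3·-1/36 = -43/432
s_6 = -1/2·-43/432 + -1/3·47/216 = -59/2592

-59/2592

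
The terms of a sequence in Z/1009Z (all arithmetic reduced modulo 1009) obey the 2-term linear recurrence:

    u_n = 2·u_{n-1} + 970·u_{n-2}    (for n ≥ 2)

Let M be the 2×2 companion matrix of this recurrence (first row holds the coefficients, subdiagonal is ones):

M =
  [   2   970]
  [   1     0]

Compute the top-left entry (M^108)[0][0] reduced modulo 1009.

(M^108)[0][0] is the top entry after applying M 108 times to the unit state (1, 0). Equivalently it is h_{109} for the auxiliary sequence (h_n) obeying the same recurrence with h_1 = 1 and h_i = 0 for 0 ≤ i < 1:
h_2 = 2·1 + 970·0 = 2
h_3 = 2·2 + 970·1 = 974
h_4 = 2·974 + 970·2 = 861
h_5 = 2·861 + 970·974 = 60
h_6 = 2·60 + 970·861 = 847
h_7 = 2·847 + 970·60 = 363
h_8 = 2·363 + 970·847 = 990
h_9 = 2·990 + 970·363 = 940
h_10 = 2·940 + 970·990 = 603
h_11 = 2·603 + 970·940 = 870
h_12 = 2·870 + 970·603 = 421
h_13 = 2·421 + 970·870 = 209
h_14 = 2·209 + 970·421 = 143
h_15 = 2·143 + 970·209 = 207
h_16 = 2·207 + 970·143 = 891
h_17 = 2·891 + 970·207 = 772
h_18 = 2·772 + 970·891 = 92
h_19 = 2·92 + 970·772 = 346
h_20 = 2·346 + 970·92 = 131
h_21 = 2·131 + 970·346 = 894
h_22 = 2·894 + 970·131 = 715
h_23 = 2·715 + 970·894 = 870
h_24 = 2·870 + 970·715 = 89
h_25 = 2·89 + 970·870 = 554
h_26 = 2·554 + 970·89 = 664
h_27 = 2·664 + 970·554 = 911
h_28 = 2·911 + 970·664 = 142
h_29 = 2·142 + 970·911 = 70
h_30 = 2·70 + 970·142 = 656
h_31 = 2·656 + 970·70 = 600
h_32 = 2·600 + 970·656 = 841
h_33 = 2·841 + 970·600 = 480
h_34 = 2·480 + 970·841 = 449
h_35 = 2·449 + 970·480 = 340
h_36 = 2·340 + 970·449 = 322
h_37 = 2·322 + 970·340 = 501
h_38 = 2·501 + 970·322 = 552
h_39 = 2·552 + 970·501 = 736
h_40 = 2·736 + 970·552 = 124
h_41 = 2·124 + 970·736 = 805
h_42 = 2·805 + 970·124 = 810
h_43 = 2·810 + 970·805 = 495
h_44 = 2·495 + 970·810 = 679
h_45 = 2·679 + 970·495 = 215
h_46 = 2·215 + 970·679 = 183
h_47 = 2·183 + 970·215 = 53
h_48 = 2·53 + 970·183 = 32
h_49 = 2·32 + 970·53 = 15
h_50 = 2·15 + 970·32 = 800
h_51 = 2·800 + 970·15 = 6
h_52 = 2·6 + 970·800 = 91
h_53 = 2·91 + 970·6 = 957
h_54 = 2·957 + 970·91 = 383
h_55 = 2·383 + 970·957 = 776
h_56 = 2·776 + 970·383 = 741
h_57 = 2·741 + 970·776 = 479
h_58 = 2·479 + 970·741 = 311
h_59 = 2·311 + 970·479 = 103
h_60 = 2·103 + 970·311 = 185
h_61 = 2·185 + 970·103 = 389
h_62 = 2·389 + 970·185 = 626
h_63 = 2·626 + 970·389 = 207
h_64 = 2·207 + 970·626 = 216
h_65 = 2·216 + 970·207 = 431
h_66 = 2·431 + 970·216 = 510
h_67 = 2·510 + 970·431 = 355
h_68 = 2·355 + 970·510 = 1000
h_69 = 2·1000 + 970·355 = 263
h_70 = 2·263 + 970·1000 = 877
h_71 = 2·877 + 970·263 = 578
h_72 = 2·578 + 970·877 = 250
h_73 = 2·250 + 970·578 = 156
h_74 = 2·156 + 970·250 = 652
h_75 = 2·652 + 970·156 = 265
h_76 = 2·265 + 970·652 = 327
h_77 = 2·327 + 970·265 = 409
h_78 = 2·409 + 970·327 = 173
h_79 = 2·173 + 970·409 = 539
h_80 = 2·539 + 970·173 = 385
h_81 = 2·385 + 970·539 = 938
h_82 = 2·938 + 970·385 = 987
h_83 = 2·987 + 970·938 = 707
h_84 = 2·707 + 970·987 = 254
h_85 = 2·254 + 970·707 = 178
h_86 = 2·178 + 970·254 = 540
h_87 = 2·540 + 970·178 = 192
h_88 = 2·192 + 970·540 = 513
h_89 = 2·513 + 970·192 = 601
h_90 = 2·601 + 970·513 = 366
h_91 = 2·366 + 970·601 = 500
h_92 = 2·500 + 970·366 = 852
h_93 = 2·852 + 970·500 = 366
h_94 = 2·366 + 970·852 = 801
h_95 = 2·801 + 970·366 = 445
h_96 = 2·445 + 970·801 = 930
h_97 = 2·930 + 970·445 = 649
h_98 = 2·649 + 970·930 = 343
h_99 = 2·343 + 970·649 = 600
h_100 = 2·600 + 970·343 = 940
h_101 = 2·940 + 970·600 = 678
h_102 = 2·678 + 970·940 = 11
h_103 = 2·11 + 970·678 = 823
h_104 = 2·823 + 970·11 = 208
h_105 = 2·208 + 970·823 = 607
h_106 = 2·607 + 970·208 = 165
h_107 = 2·165 + 970·607 = 873
h_108 = 2·873 + 970·165 = 356
h_109 = 2·356 + 970·873 = 971

971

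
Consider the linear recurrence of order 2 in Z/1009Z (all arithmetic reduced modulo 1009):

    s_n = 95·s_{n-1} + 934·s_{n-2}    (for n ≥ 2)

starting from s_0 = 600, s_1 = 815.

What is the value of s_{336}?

s_2 = 95·815 + 934·600 = 137
s_3 = 95·137 + 934·815 = 322
s_4 = 95·322 + 934·137 = 135
s_5 = 95·135 + 934·322 = 783
s_6 = 95·783 + 934·135 = 693
s_7 = 95·693 + 934·783 = 47
Continuing the recurrence:
  s_8 = 922;  s_9 = 318;  s_10 = 411;  s_11 = 60;  s_12 = 100;  s_13 = 964
  s_14 = 333;  s_15 = 704;  s_16 = 536;  s_17 = 138;  s_18 = 153;  s_19 = 149
  s_20 = 662;  s_21 = 256;  s_22 = 904;  s_23 = 86;  s_24 = 910;  s_25 = 289
  s_26 = 574;  s_27 = 567;  s_28 = 725;  s_29 = 116;  s_30 = 32;  s_31 = 394
  s_32 = 724;  s_33 = 888;  s_34 = 799;  s_35 = 224;  s_36 = 706;  s_37 = 829
  s_38 = 580;  s_39 = 997;  s_40 = 765;  s_41 = 927;  s_42 = 420;  s_43 = 645
  s_44 = 514;  s_45 = 455;  s_46 = 639;  s_47 = 346;  s_48 = 80;  s_49 = 821
  s_50 = 356;  s_51 = 497;  s_52 = 335;  s_53 = 604;  s_54 = 976;  s_55 = 1006
  s_56 = 172;  s_57 = 421;  s_58 = 861;  s_59 = 779;  s_60 = 349;  s_61 = 964
  s_62 = 829;  s_63 = 401;  s_64 = 136;  s_65 = 1007;  s_66 = 709;  s_67 = 911
  s_68 = 73;  s_69 = 159;  s_70 = 549;  s_71 = 879;  s_72 = 961;  s_73 = 145
  s_74 = 222;  s_75 = 125;  s_76 = 270;  s_77 = 131;  s_78 = 267;  s_79 = 405
  s_80 = 288;  s_81 = 12;  s_82 = 729;  s_83 = 752;  s_84 = 621;  s_85 = 577
  s_86 = 168;  s_87 = 937;  s_88 = 740;  s_89 = 25;  s_90 = 352;  s_91 = 286
  s_92 = 770;  s_93 = 241;  s_94 = 460;  s_95 = 400;  s_96 = 473;  s_97 = 809
  s_98 = 11;  s_99 = 910;  s_100 = 869;  s_101 = 179;  s_102 = 262;  s_103 = 366
  s_104 = 994;  s_105 = 386;  s_106 = 462;  s_107 = 814;  s_108 = 302;  s_109 = 937
  s_110 = 780;  s_111 = 798;  s_112 = 157;  s_113 = 470;  s_114 = 587;  s_115 = 335
  s_116 = 917;  s_117 = 441;  s_118 = 363;  s_119 = 401;  s_120 = 780;  s_121 = 638
  s_122 = 92;  s_123 = 241;  s_124 = 860;  s_125 = 58;  s_126 = 541;  s_127 = 631
  s_128 = 199;  s_129 = 841;  s_130 = 394;  s_131 = 589;  s_132 = 171;  s_133 = 322
  s_134 = 612;  s_135 = 693;  s_136 = 764;  s_137 = 425;  s_138 = 228;  s_139 = 884
  s_140 = 286;  s_141 = 221;  s_142 = 554;  s_143 = 740;  s_144 = 498;  s_145 = 891
  s_146 = 881;  s_147 = 726;  s_148 = 877;  s_149 = 613;  s_150 = 532;  s_151 = 529
  s_152 = 265;  s_153 = 635;  s_154 = 90;  s_155 = 276;  s_156 = 299;  s_157 = 642
  s_158 = 223;  s_159 = 278;  s_160 = 604;  s_161 = 206;  s_162 = 504;  s_163 = 142
  s_164 = 915;  s_165 = 600;  s_166 = 483;  s_167 = 885;  s_168 = 427;  s_169 = 424
  s_170 = 183;  s_171 = 720;  s_172 = 189;  s_173 = 279;  s_174 = 222;  s_175 = 165
  s_176 = 34;  s_177 = 945;  s_178 = 451;  s_179 = 222;  s_180 = 382;  s_181 = 469
  s_182 = 770;  s_183 = 642;  s_184 = 213;  s_185 = 337;  s_186 = 905;  s_187 = 160
  s_188 = 802;  s_189 = 623;  s_190 = 44;  s_191 = 842;  s_192 = 6;  s_193 = 987
  s_194 = 487;  s_195 = 492;  s_196 = 125;  s_197 = 200;  s_198 = 544;  s_199 = 356
  s_200 = 83;  s_201 = 356;  s_202 = 352;  s_203 = 686;  s_204 = 428;  s_205 = 309
  s_206 = 282;  s_207 = 588;  s_208 = 404;  s_209 = 334;  s_210 = 421;  s_211 = 819
  s_212 = 825;  s_213 = 806;  s_214 = 569;  s_215 = 668;  s_216 = 605;  s_217 = 312
  s_218 = 409;  s_219 = 320;  s_220 = 734;  s_221 = 325;  s_222 = 41;  s_223 = 709
  s_224 = 713;  s_225 = 434;  s_226 = 872;  s_227 = 849;  s_228 = 120;  s_229 = 193
  s_230 = 254;  s_231 = 574;  s_232 = 165;  s_233 = 877;  s_234 = 310;  s_235 = 1008
  s_236 = 871;  s_237 = 82;  s_238 = 987;  s_239 = 841;  s_240 = 825;  s_241 = 165
  s_242 = 214;  s_243 = 892;  s_244 = 78;  s_245 = 41;  s_246 = 63;  s_247 = 892
  s_248 = 304;  s_249 = 322;  s_250 = 727;  s_251 = 519;  s_252 = 834;  s_253 = 954
  s_254 = 837;  s_255 = 902;  s_256 = 717;  s_257 = 465;  s_258 = 490;  s_259 = 576
  s_260 = 817;  s_261 = 109;  s_262 = 539;  s_263 = 652;  s_264 = 326;  s_265 = 232
  s_266 = 617;  s_267 = 855;  s_268 = 644;  s_269 = 82;  s_270 = 859;  s_271 = 789
  s_272 = 440;  s_273 = 787;  s_274 = 396;  s_275 = 793;  s_276 = 230;  s_277 = 717
  s_278 = 415;  s_279 = 785;  s_280 = 63;  s_281 = 587;  s_282 = 590;  s_283 = 926
  s_284 = 333;  s_285 = 527;  s_286 = 874;  s_287 = 118;  s_288 = 146;  s_289 = 984
  s_290 = 801;  s_291 = 277;  s_292 = 546;  s_293 = 825;  s_294 = 92;  s_295 = 342
  s_296 = 365;  s_297 = 953;  s_298 = 602;  s_299 = 850;  s_300 = 285;  s_301 = 658
  s_302 = 775;  s_303 = 59;  s_304 = 957;  s_305 = 725;  s_306 = 127;  s_307 = 68
  s_308 = 971;  s_309 = 371;  s_310 = 762;  s_311 = 169;  s_312 = 274;  s_313 = 238
  s_314 = 42;  s_315 = 266;  s_316 = 931;  s_317 = 892;  s_318 = 789;  s_319 = 992
  s_320 = 759;  s_321 = 732;  s_322 = 507;  s_323 = 328;  s_324 = 198;  s_325 = 264
  s_326 = 140;  s_327 = 563;  s_328 = 607;  s_329 = 305;  s_330 = 603;  s_331 = 104
  s_332 = 979;  s_333 = 449;  s_334 = 509
s_335 = 95·509 + 934·449 = 554
s_336 = 95·554 + 934·509 = 329

329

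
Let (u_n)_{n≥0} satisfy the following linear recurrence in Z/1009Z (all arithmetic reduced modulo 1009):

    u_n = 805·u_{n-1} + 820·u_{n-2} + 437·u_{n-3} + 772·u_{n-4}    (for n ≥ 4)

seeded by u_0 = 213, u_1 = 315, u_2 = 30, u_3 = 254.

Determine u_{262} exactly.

671

u_4 = 805·254 + 820·30 + 437·315 + 772·213 = 427
u_5 = 805·427 + 820·254 + 437·30 + 772·315 = 96
u_6 = 805·96 + 820·427 + 437·254 + 772·30 = 574
u_7 = 805·574 + 820·96 + 437·427 + 772·254 = 242
u_8 = 805·242 + 820·574 + 437·96 + 772·427 = 843
u_9 = 805·843 + 820·242 + 437·574 + 772·96 = 286
Continuing the recurrence:
  u_10 = 259;  u_11 = 329;  u_12 = 834;  u_13 = 758;  u_14 = 184;  u_15 = 751
  u_16 = 94;  u_17 = 978;  u_18 = 707;  u_19 = 179;  u_20 = 881;  u_21 = 842
  u_22 = 203;  u_23 = 764;  u_24 = 249;  u_25 = 701;  u_26 = 846;  u_27 = 38
  u_28 = 976;  u_29 = 306;  u_30 = 59;  u_31 = 540;  u_32 = 52;  u_33 = 15
  u_34 = 246;  u_35 = 138;  u_36 = 305;  u_37 = 510;  u_38 = 750;  u_39 = 521
  u_40 = 424;  u_41 = 726;  u_42 = 280;  u_43 = 665;  u_44 = 951;  u_45 = 912
  u_46 = 727;  u_47 = 873;  u_48 = 940;  u_49 = 75;  u_50 = 98;  u_51 = 200
  u_52 = 905;  u_53 = 395;  u_54 = 223;  u_55 = 913;  u_56 = 143;  u_57 = 880
  u_58 = 341;  u_59 = 709;  u_60 = 324;  u_61 = 682;  u_62 = 400;  u_63 = 172
  u_64 = 577;  u_65 = 174;  u_66 = 282;  u_67 = 900;  u_68 = 46;  u_69 = 385
  u_70 = 99;  u_71 = 397;  u_72 = 131;  u_73 = 602;  u_74 = 441;  u_75 = 567
  u_76 = 722;  u_77 = 419;  u_78 = 30;  u_79 = 978;  u_80 = 535;  u_81 = 218
  u_82 = 241;  u_83 = 435;  u_84 = 667;  u_85 = 844;  u_86 = 215;  u_87 = 143
  u_88 = 691;  u_89 = 384;  u_90 = 365;  u_91 = 969;  u_92 = 729;  u_93 = 998
  u_94 = 620;  u_95 = 843;  u_96 = 435;  u_97 = 255;  u_98 = 442;  u_99 = 264
  u_100 = 98;  u_101 = 273;  u_102 = 976;  u_103 = 978;  u_104 = 673;  u_105 = 326
  u_106 = 355;  u_107 = 929;  u_108 = 798;  u_109 = 831;  u_110 = 483;  u_111 = 96
  u_112 = 592;  u_113 = 328;  u_114 = 931;  u_115 = 180;  u_116 = 225;  u_117 = 977
  u_118 = 609;  u_119 = 35;  u_120 = 142;  u_121 = 10;  u_122 = 497;  u_123 = 931
  u_124 = 658;  u_125 = 483;  u_126 = 579;  u_127 = 774;  u_128 = 697;  u_129 = 419
  u_130 = 959;  u_131 = 701;  u_132 = 395;  u_133 = 766;  u_134 = 494;  u_135 = 61
  u_136 = 111;  u_137 = 163;  u_138 = 644;  u_139 = 10;  u_140 = 879;  u_141 = 42
  u_142 = 932;  u_143 = 49;  u_144 = 244;  u_145 = 278;  u_146 = 401;  u_147 = 20
  u_148 = 942;  u_149 = 177;  u_150 = 239;  u_151 = 816;  u_152 = 655;  u_153 = 666
  u_154 = 939;  u_155 = 420;  u_156 = 799;  u_157 = 35;  u_158 = 610;  u_159 = 515
  u_160 = 101;  u_161 = 85;  u_162 = 669;  u_163 = 602;  u_164 = 65;  u_165 = 883
  u_166 = 896;  u_167 = 200;  u_168 = 900;  u_169 = 232;  u_170 = 680;  u_171 = 883
  u_172 = 185;  u_173 = 216;  u_174 = 386;  u_175 = 220;  u_176 = 316;  u_177 = 347
  u_178 = 271;  u_179 = 400;  u_180 = 432;  u_181 = 603;  u_182 = 759;  u_183 = 747
  u_184 = 494;  u_185 = 290;  u_186 = 84;  u_187 = 190;  u_188 = 421;  u_189 = 561
  u_190 = 279;  u_191 = 218;  u_192 = 754;  u_193 = 793;  u_194 = 322;  u_195 = 718
  u_196 = 873;  u_197 = 201;  u_198 = 172;  u_199 = 25;  u_200 = 732;  u_201 = 608
  u_202 = 391;  u_203 = 221;  u_204 = 472;  u_205 = 713;  u_206 = 311;  u_207 = 82
  u_208 = 103;  u_209 = 37;  u_210 = 697;  u_211 = 503;  u_212 = 582;  u_213 = 296
  u_214 = 275;  u_215 = 881;  u_216 = 870;  u_217 = 662;  u_218 = 164;  u_219 = 711
  u_220 = 901;  u_221 = 191;  u_222 = 28;  u_223 = 790;  u_224 = 124;  u_225 = 217
  u_226 = 478;  u_227 = 863;  u_228 = 847;  u_229 = 155;  u_230 = 503;  u_231 = 404
  u_232 = 285;  u_233 = 148;  u_234 = 523;  u_235 = 78;  u_236 = 425;  u_237 = 214
  u_238 = 62;  u_239 = 128;  u_240 = 368;  u_241 = 210;  u_242 = 489;  u_243 = 115
  u_244 = 672;  u_245 = 55;  u_246 = 961;  u_247 = 439;  u_248 = 213;  u_249 = 1006
  u_250 = 116;  u_251 = 247;  u_252 = 3;  u_253 = 72;  u_254 = 616;  u_255 = 255
  u_256 = 542;  u_257 = 537;  u_258 = 662;  u_259 = 418;  u_260 = 761
u_261 = 805·761 + 820·418 + 437·662 + 772·537 = 427
u_262 = 805·427 + 820·761 + 437·418 + 772·662 = 671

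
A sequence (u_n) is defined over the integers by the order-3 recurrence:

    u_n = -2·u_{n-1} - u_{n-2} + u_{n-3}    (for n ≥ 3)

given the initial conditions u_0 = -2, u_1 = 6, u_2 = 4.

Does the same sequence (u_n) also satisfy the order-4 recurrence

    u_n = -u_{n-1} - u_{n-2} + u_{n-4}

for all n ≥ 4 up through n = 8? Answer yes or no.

Terms u_0..u_8: -2, 6, 4, -16, 34, -48, 46, -10, -74
n=4: candidate gives 10, actual u_4 = 34 ✗

no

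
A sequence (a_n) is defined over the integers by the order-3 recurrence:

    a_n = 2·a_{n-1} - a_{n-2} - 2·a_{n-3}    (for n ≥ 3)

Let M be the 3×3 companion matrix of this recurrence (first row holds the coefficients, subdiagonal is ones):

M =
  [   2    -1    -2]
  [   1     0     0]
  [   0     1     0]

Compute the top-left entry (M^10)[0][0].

(M^10)[0][0] is the top entry after applying M 10 times to the unit state (1, 0, 0). Equivalently it is h_{12} for the auxiliary sequence (h_n) obeying the same recurrence with h_2 = 1 and h_i = 0 for 0 ≤ i < 2:
h_3 = 2·1 + -1·0 + -2·0 = 2
h_4 = 2·2 + -1·1 + -2·0 = 3
h_5 = 2·3 + -1·2 + -2·1 = 2
h_6 = 2·2 + -1·3 + -2·2 = -3
h_7 = 2·-3 + -1·2 + -2·3 = -14
h_8 = 2·-14 + -1·-3 + -2·2 = -29
h_9 = 2·-29 + -1·-14 + -2·-3 = -38
h_10 = 2·-38 + -1·-29 + -2·-14 = -19
h_11 = 2·-19 + -1·-38 + -2·-29 = 58
h_12 = 2·58 + -1·-19 + -2·-38 = 211

211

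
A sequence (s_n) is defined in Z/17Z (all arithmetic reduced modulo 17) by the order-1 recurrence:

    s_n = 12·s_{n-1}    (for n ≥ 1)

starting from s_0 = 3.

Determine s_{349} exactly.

s_1 = 12·3 = 2
s_2 = 12·2 = 7
s_3 = 12·7 = 16
s_4 = 12·16 = 5
s_5 = 12·5 = 9
s_6 = 12·9 = 6
s_7 = 12·6 = 4
s_8 = 12·4 = 14
s_9 = 12·14 = 15
s_10 = 12·15 = 10
s_11 = 12·10 = 1
s_12 = 12·1 = 12
s_13 = 12·12 = 8
s_14 = 12·8 = 11
s_15 = 12·11 = 13
s_16 = 12·13 = 3
(s_16) = (3) = (s_0), so the sequence has period 16.
349 ≡ 13 (mod 16), hence s_349 = s_13 = 8.

8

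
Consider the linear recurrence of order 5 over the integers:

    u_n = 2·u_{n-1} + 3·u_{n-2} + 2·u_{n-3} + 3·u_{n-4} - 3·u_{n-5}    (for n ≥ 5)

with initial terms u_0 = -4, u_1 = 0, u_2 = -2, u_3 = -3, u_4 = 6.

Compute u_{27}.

u_5 = 2·6 + 3·-3 + 2·-2 + 3·0 + -3·-4 = 11
u_6 = 2·11 + 3·6 + 2·-3 + 3·-2 + -3·0 = 28
u_7 = 2·28 + 3·11 + 2·6 + 3·-3 + -3·-2 = 98
u_8 = 2·98 + 3·28 + 2·11 + 3·6 + -3·-3 = 329
u_9 = 2·329 + 3·98 + 2·28 + 3·11 + -3·6 = 1023
u_10 = 2·1023 + 3·329 + 2·98 + 3·28 + -3·11 = 3280
u_11 = 2·3280 + 3·1023 + 2·329 + 3·98 + -3·28 = 10497
u_12 = 2·10497 + 3·3280 + 2·1023 + 3·329 + -3·98 = 33573
u_13 = 2·33573 + 3·10497 + 2·3280 + 3·1023 + -3·329 = 107279
u_14 = 2·107279 + 3·33573 + 2·10497 + 3·3280 + -3·1023 = 343042
u_15 = 2·343042 + 3·107279 + 2·33573 + 3·10497 + -3·3280 = 1096718
u_16 = 2·1096718 + 3·343042 + 2·107279 + 3·33573 + -3·10497 = 3506348
u_17 = 2·3506348 + 3·1096718 + 2·343042 + 3·107279 + -3·33573 = 11210052
u_18 = 2·11210052 + 3·3506348 + 2·1096718 + 3·343042 + -3·107279 = 35839873
u_19 = 2·35839873 + 3·11210052 + 2·3506348 + 3·1096718 + -3·343042 = 114583626
u_20 = 2·114583626 + 3·35839873 + 2·11210052 + 3·3506348 + -3·1096718 = 366335865
u_21 = 2·366335865 + 3·114583626 + 2·35839873 + 3·11210052 + -3·3506348 = 1171213466
u_22 = 2·1171213466 + 3·366335865 + 2·114583626 + 3·35839873 + -3·11210052 = 3744491242
u_23 = 2·3744491242 + 3·1171213466 + 2·366335865 + 3·114583626 + -3·35839873 = 11971525871
u_24 = 2·11971525871 + 3·3744491242 + 2·1171213466 + 3·366335865 + -3·114583626 = 38274209117
u_25 = 2·38274209117 + 3·11971525871 + 2·3744491242 + 3·1171213466 + -3·366335865 = 122366611134
u_26 = 2·122366611134 + 3·38274209117 + 2·11971525871 + 3·3744491242 + -3·1171213466 = 391218734689
u_27 = 2·391218734689 + 3·122366611134 + 2·38274209117 + 3·11971525871 + -3·3744491242 = 1250766824901

1250766824901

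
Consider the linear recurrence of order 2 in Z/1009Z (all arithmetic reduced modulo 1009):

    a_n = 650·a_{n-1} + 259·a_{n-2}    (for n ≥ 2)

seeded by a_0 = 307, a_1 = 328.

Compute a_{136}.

959

a_2 = 650·328 + 259·307 = 103
a_3 = 650·103 + 259·328 = 552
a_4 = 650·552 + 259·103 = 39
a_5 = 650·39 + 259·552 = 824
a_6 = 650·824 + 259·39 = 841
a_7 = 650·841 + 259·824 = 289
a_8 = 650·289 + 259·841 = 51
a_9 = 650·51 + 259·289 = 38
a_10 = 650·38 + 259·51 = 576
a_11 = 650·576 + 259·38 = 822
a_12 = 650·822 + 259·576 = 391
a_13 = 650·391 + 259·822 = 890
a_14 = 650·890 + 259·391 = 712
a_15 = 650·712 + 259·890 = 127
a_16 = 650·127 + 259·712 = 582
a_17 = 650·582 + 259·127 = 530
a_18 = 650·530 + 259·582 = 828
a_19 = 650·828 + 259·530 = 449
a_20 = 650·449 + 259·828 = 793
a_21 = 650·793 + 259·449 = 107
a_22 = 650·107 + 259·793 = 489
a_23 = 650·489 + 259·107 = 485
a_24 = 650·485 + 259·489 = 968
a_25 = 650·968 + 259·485 = 83
a_26 = 650·83 + 259·968 = 953
a_27 = 650·953 + 259·83 = 232
a_28 = 650·232 + 259·953 = 81
a_29 = 650·81 + 259·232 = 739
a_30 = 650·739 + 259·81 = 865
a_31 = 650·865 + 259·739 = 937
a_32 = 650·937 + 259·865 = 660
a_33 = 650·660 + 259·937 = 698
a_34 = 650·698 + 259·660 = 69
a_35 = 650·69 + 259·698 = 625
a_36 = 650·625 + 259·69 = 341
a_37 = 650·341 + 259·625 = 105
a_38 = 650·105 + 259·341 = 174
a_39 = 650·174 + 259·105 = 44
a_40 = 650·44 + 259·174 = 9
a_41 = 650·9 + 259·44 = 93
a_42 = 650·93 + 259·9 = 223
a_43 = 650·223 + 259·93 = 534
a_44 = 650·534 + 259·223 = 248
a_45 = 650·248 + 259·534 = 842
a_46 = 650·842 + 259·248 = 78
a_47 = 650·78 + 259·842 = 384
a_48 = 650·384 + 259·78 = 399
a_49 = 650·399 + 259·384 = 611
a_50 = 650·611 + 259·399 = 27
a_51 = 650·27 + 259·611 = 233
a_52 = 650·233 + 259·27 = 30
a_53 = 650·30 + 259·233 = 136
a_54 = 650·136 + 259·30 = 315
a_55 = 650·315 + 259·136 = 841
a_56 = 650·841 + 259·315 = 637
a_57 = 650·637 + 259·841 = 235
a_58 = 650·235 + 259·637 = 907
a_59 = 650·907 + 259·235 = 619
a_60 = 650·619 + 259·907 = 584
a_61 = 650·584 + 259·619 = 106
a_62 = 650·106 + 259·584 = 194
a_63 = 650·194 + 259·106 = 186
a_64 = 650·186 + 259·194 = 625
a_65 = 650·625 + 259·186 = 374
a_66 = 650·374 + 259·625 = 366
a_67 = 650·366 + 259·374 = 787
a_68 = 650·787 + 259·366 = 944
a_69 = 650·944 + 259·787 = 143
a_70 = 650·143 + 259·944 = 440
a_71 = 650·440 + 259·143 = 157
a_72 = 650·157 + 259·440 = 84
a_73 = 650·84 + 259·157 = 417
a_74 = 650·417 + 259·84 = 196
a_75 = 650·196 + 259·417 = 306
a_76 = 650·306 + 259·196 = 441
a_77 = 650·441 + 259·306 = 646
a_78 = 650·646 + 259·441 = 358
a_79 = 650·358 + 259·646 = 450
a_80 = 650·450 + 259·358 = 793
a_81 = 650·793 + 259·450 = 366
a_82 = 650·366 + 259·793 = 336
a_83 = 650·336 + 259·366 = 404
a_84 = 650·404 + 259·336 = 510
a_85 = 650·510 + 259·404 = 248
a_86 = 650·248 + 259·510 = 680
a_87 = 650·680 + 259·248 = 723
a_88 = 650·723 + 259·680 = 310
a_89 = 650·310 + 259·723 = 292
a_90 = 650·292 + 259·310 = 687
a_91 = 650·687 + 259·292 = 525
a_92 = 650·525 + 259·687 = 557
a_93 = 650·557 + 259·525 = 588
a_94 = 650·588 + 259·557 = 774
a_95 = 650·774 + 259·588 = 551
a_96 = 650·551 + 259·774 = 639
a_97 = 650·639 + 259·551 = 82
a_98 = 650·82 + 259·639 = 857
a_99 = 650·857 + 259·82 = 131
a_100 = 650·131 + 259·857 = 377
a_101 = 650·377 + 259·131 = 495
a_102 = 650·495 + 259·377 = 658
a_103 = 650·658 + 259·495 = 955
a_104 = 650·955 + 259·658 = 116
a_105 = 650·116 + 259·955 = 874
a_106 = 650·874 + 259·116 = 816
a_107 = 650·816 + 259·874 = 16
a_108 = 650·16 + 259·816 = 773
a_109 = 650·773 + 259·16 = 76
a_110 = 650·76 + 259·773 = 384
a_111 = 650·384 + 259·76 = 890
a_112 = 650·890 + 259·384 = 917
a_113 = 650·917 + 259·890 = 189
a_114 = 650·189 + 259·917 = 140
a_115 = 650·140 + 259·189 = 709
a_116 = 650·709 + 259·140 = 682
a_117 = 650·682 + 259·709 = 342
a_118 = 650·342 + 259·682 = 383
a_119 = 650·383 + 259·342 = 522
a_120 = 650·522 + 259·383 = 591
a_121 = 650·591 + 259·522 = 722
a_122 = 650·722 + 259·591 = 825
a_123 = 650·825 + 259·722 = 804
a_124 = 650·804 + 259·825 = 714
a_125 = 650·714 + 259·804 = 342
a_126 = 650·342 + 259·714 = 599
a_127 = 650·599 + 259·342 = 671
a_128 = 650·671 + 259·599 = 17
a_129 = 650·17 + 259·671 = 192
a_130 = 650·192 + 259·17 = 51
a_131 = 650·51 + 259·192 = 140
a_132 = 650·140 + 259·51 = 282
a_133 = 650·282 + 259·140 = 607
a_134 = 650·607 + 259·282 = 421
a_135 = 650·421 + 259·607 = 20
a_136 = 650·20 + 259·421 = 959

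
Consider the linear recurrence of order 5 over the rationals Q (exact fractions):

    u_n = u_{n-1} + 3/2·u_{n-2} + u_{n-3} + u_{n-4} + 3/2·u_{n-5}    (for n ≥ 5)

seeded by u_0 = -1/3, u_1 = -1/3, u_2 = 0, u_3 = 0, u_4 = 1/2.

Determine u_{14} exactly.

-1093/192

u_5 = 1·1/2 + 3/2·0 + 1·0 + 1·-1/3 + 3/2·-1/3 = -1/3
u_6 = 1·-1/3 + 3/2·1/2 + 1·0 + 1·0 + 3/2·-1/3 = -1/12
u_7 = 1·-1/12 + 3/2·-1/3 + 1·1/2 + 1·0 + 3/2·0 = -1/12
u_8 = 1·-1/12 + 3/2·-1/12 + 1·-1/3 + 1·1/2 + 3/2·0 = -1/24
u_9 = 1·-1/24 + 3/2·-1/12 + 1·-1/12 + 1·-1/3 + 3/2·1/2 = 1/6
u_10 = 1·1/6 + 3/2·-1/24 + 1·-1/12 + 1·-1/12 + 3/2·-1/3 = -9/16
u_11 = 1·-9/16 + 3/2·1/6 + 1·-1/24 + 1·-1/12 + 3/2·-1/12 = -9/16
u_12 = 1·-9/16 + 3/2·-9/16 + 1·1/6 + 1·-1/24 + 3/2·-1/12 = -45/32
u_13 = 1·-45/32 + 3/2·-9/16 + 1·-9/16 + 1·1/6 + 3/2·-1/24 = -65/24
u_14 = 1·-65/24 + 3/2·-45/32 + 1·-9/16 + 1·-9/16 + 3/2·1/6 = -1093/192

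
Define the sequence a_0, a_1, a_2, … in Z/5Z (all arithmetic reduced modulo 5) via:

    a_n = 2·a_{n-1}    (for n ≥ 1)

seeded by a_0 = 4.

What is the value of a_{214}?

a_1 = 2·4 = 3
a_2 = 2·3 = 1
a_3 = 2·1 = 2
a_4 = 2·2 = 4
(a_4) = (4) = (a_0), so the sequence has period 4.
214 ≡ 2 (mod 4), hence a_214 = a_2 = 1.

1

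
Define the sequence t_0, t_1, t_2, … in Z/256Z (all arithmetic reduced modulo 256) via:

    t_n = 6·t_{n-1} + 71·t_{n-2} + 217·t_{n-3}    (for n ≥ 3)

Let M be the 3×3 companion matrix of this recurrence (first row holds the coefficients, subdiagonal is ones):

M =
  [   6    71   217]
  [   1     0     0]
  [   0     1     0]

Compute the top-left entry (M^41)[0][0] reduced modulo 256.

(M^41)[0][0] is the top entry after applying M 41 times to the unit state (1, 0, 0). Equivalently it is h_{43} for the auxiliary sequence (h_n) obeying the same recurrence with h_2 = 1 and h_i = 0 for 0 ≤ i < 2:
h_3 = 6·1 + 71·0 + 217·0 = 6
h_4 = 6·6 + 71·1 + 217·0 = 107
h_5 = 6·107 + 71·6 + 217·1 = 5
h_6 = 6·5 + 71·107 + 217·6 = 225
h_7 = 6·225 + 71·5 + 217·107 = 92
h_8 = 6·92 + 71·225 + 217·5 = 204
h_9 = 6·204 + 71·92 + 217·225 = 5
h_10 = 6·5 + 71·204 + 217·92 = 174
h_11 = 6·174 + 71·5 + 217·204 = 99
h_12 = 6·99 + 71·174 + 217·5 = 209
h_13 = 6·209 + 71·99 + 217·174 = 217
h_14 = 6·217 + 71·209 + 217·99 = 248
h_15 = 6·248 + 71·217 + 217·209 = 40
h_16 = 6·40 + 71·248 + 217·217 = 169
h_17 = 6·169 + 71·40 + 217·248 = 70
h_18 = 6·70 + 71·169 + 217·40 = 107
h_19 = 6·107 + 71·70 + 217·169 = 45
h_20 = 6·45 + 71·107 + 217·70 = 17
h_21 = 6·17 + 71·45 + 217·107 = 148
h_22 = 6·148 + 71·17 + 217·45 = 84
h_23 = 6·84 + 71·148 + 217·17 = 109
h_24 = 6·109 + 71·84 + 217·148 = 78
h_25 = 6·78 + 71·109 + 217·84 = 67
h_26 = 6·67 + 71·78 + 217·109 = 153
h_27 = 6·153 + 71·67 + 217·78 = 73
h_28 = 6·73 + 71·153 + 217·67 = 240
h_29 = 6·240 + 71·73 + 217·153 = 144
h_30 = 6·144 + 71·240 + 217·73 = 209
h_31 = 6·209 + 71·144 + 217·240 = 70
h_32 = 6·70 + 71·209 + 217·144 = 171
h_33 = 6·171 + 71·70 + 217·209 = 149
h_34 = 6·149 + 71·171 + 217·70 = 65
h_35 = 6·65 + 71·149 + 217·171 = 204
h_36 = 6·204 + 71·65 + 217·149 = 28
h_37 = 6·28 + 71·204 + 217·65 = 85
h_38 = 6·85 + 71·28 + 217·204 = 174
h_39 = 6·174 + 71·85 + 217·28 = 99
h_40 = 6·99 + 71·174 + 217·85 = 161
h_41 = 6·161 + 71·99 + 217·174 = 185
h_42 = 6·185 + 71·161 + 217·99 = 232
h_43 = 6·232 + 71·185 + 217·161 = 56

56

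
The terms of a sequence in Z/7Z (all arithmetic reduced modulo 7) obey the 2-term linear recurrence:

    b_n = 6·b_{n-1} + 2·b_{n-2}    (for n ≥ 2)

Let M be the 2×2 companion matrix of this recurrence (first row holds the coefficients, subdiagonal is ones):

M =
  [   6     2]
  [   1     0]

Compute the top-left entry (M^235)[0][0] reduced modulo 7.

(M^235)[0][0] is the top entry after applying M 235 times to the unit state (1, 0). Equivalently it is h_{236} for the auxiliary sequence (h_n) obeying the same recurrence with h_1 = 1 and h_i = 0 for 0 ≤ i < 1:
h_2 = 6·1 + 2·0 = 6
h_3 = 6·6 + 2·1 = 3
h_4 = 6·3 + 2·6 = 2
h_5 = 6·2 + 2·3 = 4
h_6 = 6·4 + 2·2 = 0
h_7 = 6·0 + 2·4 = 1
(h_6, h_7) = (0, 1) = (h_0, h_1), so the sequence has period 6.
236 ≡ 2 (mod 6), hence h_236 = h_2 = 6.

6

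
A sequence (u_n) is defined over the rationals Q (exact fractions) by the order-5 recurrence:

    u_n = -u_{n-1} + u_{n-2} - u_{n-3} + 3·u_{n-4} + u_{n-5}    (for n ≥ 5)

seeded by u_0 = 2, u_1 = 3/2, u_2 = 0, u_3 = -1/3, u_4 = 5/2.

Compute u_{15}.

u_5 = -1·5/2 + 1·-1/3 + -1·0 + 3·3/2 + 1·2 = 11/3
u_6 = -1·11/3 + 1·5/2 + -1·-1/3 + 3·0 + 1·3/2 = 2/3
u_7 = -1·2/3 + 1·11/3 + -1·5/2 + 3·-1/3 + 1·0 = -1/2
u_8 = -1·-1/2 + 1·2/3 + -1·11/3 + 3·5/2 + 1·-1/3 = 14/3
u_9 = -1·14/3 + 1·-1/2 + -1·2/3 + 3·11/3 + 1·5/2 = 23/3
u_10 = -1·23/3 + 1·14/3 + -1·-1/2 + 3·2/3 + 1·11/3 = 19/6
u_11 = -1·19/6 + 1·23/3 + -1·14/3 + 3·-1/2 + 1·2/3 = -1
u_12 = -1·-1 + 1·19/6 + -1·23/3 + 3·14/3 + 1·-1/2 = 10
u_13 = -1·10 + 1·-1 + -1·19/6 + 3·23/3 + 1·14/3 = 27/2
u_14 = -1·27/2 + 1·10 + -1·-1 + 3·19/6 + 1·23/3 = 44/3
u_15 = -1·44/3 + 1·27/2 + -1·10 + 3·-1 + 1·19/6 = -11

-11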